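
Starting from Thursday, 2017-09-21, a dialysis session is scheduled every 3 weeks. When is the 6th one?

The 6th occurrence is 5 intervals after the first: 5 × 21 = 105 days after 2017-09-21.
September has 30 days — 9 days to the end of September leaves 96.
October has 31 days (65 left).
November has 30 days (35 left).
December has 31 days (4 left).
4 days into January → 2018-01-04.

2018-01-04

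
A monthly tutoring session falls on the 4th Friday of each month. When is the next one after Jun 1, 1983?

Jun 1983 starts on a Wednesday; its first Friday is the 3rd, so the 4th Friday is the 24th — Jun 24, 1983.
Jun 24, 1983 is after Jun 1, 1983, so that is the next one.

Jun 24, 1983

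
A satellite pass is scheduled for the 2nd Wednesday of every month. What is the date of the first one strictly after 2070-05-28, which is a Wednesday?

2070-06-11

May 2070 starts on a Thursday; its first Wednesday is the 7th, so the 2nd Wednesday is the 14th — 2070-05-14.
That is not after 2070-05-28, so look at June 2070.
June 2070 starts on a Sunday; its first Wednesday is the 4th, so the 2nd Wednesday is the 11th — 2070-06-11.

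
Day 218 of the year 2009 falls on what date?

Jan has 31 days (218 − 31 = 187 remain).
Feb has 28 days (187 − 28 = 159 remain).
Mar has 31 days (159 − 31 = 128 remain).
Apr has 30 days (128 − 30 = 98 remain).
May has 31 days (98 − 31 = 67 remain).
Jun has 30 days (67 − 30 = 37 remain).
Jul has 31 days (37 − 31 = 6 remain).
6 into Aug → Aug 6.

Aug 6, 2009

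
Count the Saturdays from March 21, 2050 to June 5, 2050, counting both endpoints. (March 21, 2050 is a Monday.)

March 21, 2050 is a Monday; the first Saturday on or after it is March 26, 2050 (5 days later).
From March 26, 2050 to June 5, 2050: 5 + 30 + 31 + 5 = 71 days (rest of March, April, May, June).
71 ÷ 7 = 10 full weeks with remainder 1, so 10 more Saturdays after the first → 11.

11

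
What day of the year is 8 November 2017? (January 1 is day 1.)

Days in months before November: 31 + 28 + 31 + 30 + 31 + 30 + 31 + 31 + 30 + 31 = 304.
Plus 8 days into November → day 312.

312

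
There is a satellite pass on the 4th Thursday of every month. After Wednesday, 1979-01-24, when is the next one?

1979-01-25

January 1979 starts on a Monday; its first Thursday is the 4th, so the 4th Thursday is the 25th — 1979-01-25.
1979-01-25 is after 1979-01-24, so that is the next one.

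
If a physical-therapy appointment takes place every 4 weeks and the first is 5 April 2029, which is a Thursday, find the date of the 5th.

26 July 2029

The 5th occurrence is 4 intervals after the first: 4 × 28 = 112 days after 5 April 2029.
April has 30 days — 25 days to the end of April leaves 87.
May has 31 days (56 left).
June has 30 days (26 left).
26 days into July → 26 July 2029.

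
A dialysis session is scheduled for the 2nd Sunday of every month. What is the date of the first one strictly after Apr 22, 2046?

Apr 2046 starts on a Sunday; its first Sunday is the 1st, so the 2nd Sunday is the 8th — Apr 8, 2046.
That is not after Apr 22, 2046, so look at May 2046.
May 2046 starts on a Tuesday; its first Sunday is the 6th, so the 2nd Sunday is the 13th — May 13, 2046.

May 13, 2046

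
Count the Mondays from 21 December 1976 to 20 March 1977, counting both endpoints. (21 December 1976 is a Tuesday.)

21 December 1976 is a Tuesday; the first Monday on or after it is 27 December 1976 (6 days later).
From 27 December 1976 to 20 March 1977: 4 + 31 + 28 + 20 = 83 days (rest of December, January, February, March).
83 ÷ 7 = 11 full weeks with remainder 6, so 11 more Mondays after the first → 12.

12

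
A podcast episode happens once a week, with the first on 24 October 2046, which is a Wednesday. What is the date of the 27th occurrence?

The 27th occurrence is 26 intervals after the first: 26 × 7 = 182 days after 24 October 2046.
October has 31 days — 7 days to the end of October leaves 175.
November has 30 days (145 left).
December has 31 days (114 left).
January has 31 days (83 left).
February has 28 days (55 left).
March has 31 days (24 left).
24 days into April → 24 April 2047.

24 April 2047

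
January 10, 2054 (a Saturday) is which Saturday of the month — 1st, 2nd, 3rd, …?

Day 10 falls in week ⌈10/7⌉ of the month.
Days 1–7 hold the 1st Saturday, 8–14 the 2nd, 15–21 the 3rd, 22–28 the 4th, 29–31 the 5th.
10 is in the range for the 2nd.

2nd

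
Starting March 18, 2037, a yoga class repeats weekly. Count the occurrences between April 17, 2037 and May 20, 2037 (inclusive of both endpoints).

Occurrences land 7·i days after March 18, 2037 for i = 0, 1, 2, …
April 17, 2037 is 30 days after the start; 30 ÷ 7 = 4 remainder 2; since the remainder is 2, round up to i = 5. First occurrence in the window: #6 on April 22, 2037 (5×7 = 35 days in).
May 20, 2037 is 63 days after the start; 63 ÷ 7 = 9 remainder 0. Last occurrence in the window: #10 on May 20, 2037.
Occurrences #6 through #10: 5 in total.

5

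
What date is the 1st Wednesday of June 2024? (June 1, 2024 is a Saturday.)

June 5, 2024

June 2024 begins on a Saturday, so the first Wednesday is June 5 (4 days later).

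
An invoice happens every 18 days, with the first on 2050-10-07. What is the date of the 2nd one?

The 2nd occurrence is 1 interval after the first: 1 × 18 = 18 days after 2050-10-07.
18 days later is 2050-10-25.

2050-10-25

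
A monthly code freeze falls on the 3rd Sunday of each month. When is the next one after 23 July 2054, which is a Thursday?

16 August 2054

July 2054 starts on a Wednesday; its first Sunday is the 5th, so the 3rd Sunday is the 19th — 19 July 2054.
That is not after 23 July 2054, so look at August 2054.
August 2054 starts on a Saturday; its first Sunday is the 2nd, so the 3rd Sunday is the 16th — 16 August 2054.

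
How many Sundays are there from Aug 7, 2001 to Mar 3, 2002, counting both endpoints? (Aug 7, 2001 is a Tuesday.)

Aug 7, 2001 is a Tuesday; the first Sunday on or after it is Aug 12, 2001 (5 days later).
From Aug 12, 2001 to Mar 3, 2002: 19 + 30 + 31 + 30 + 31 + 31 + 28 + 3 = 203 days (rest of Aug, Sep, Oct, Nov, Dec, Jan, Feb, Mar).
203 ÷ 7 = 29 full weeks with remainder 0, so 29 more Sundays after the first → 30.

30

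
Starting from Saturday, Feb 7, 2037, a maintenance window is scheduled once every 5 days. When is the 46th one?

Sep 20, 2037

The 46th occurrence is 45 intervals after the first: 45 × 5 = 225 days after Feb 7, 2037.
Feb has 28 days — 21 days to the end of Feb leaves 204.
Mar has 31 days (173 left).
Apr has 30 days (143 left).
May has 31 days (112 left).
Jun has 30 days (82 left).
Jul has 31 days (51 left).
Aug has 31 days (20 left).
20 days into Sep → Sep 20, 2037.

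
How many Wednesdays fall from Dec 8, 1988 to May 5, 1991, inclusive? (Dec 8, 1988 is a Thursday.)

Dec 8, 1988 is a Thursday; the first Wednesday on or after it is Dec 14, 1988 (6 days later).
From Dec 14, 1988 to May 5, 1991: 17 + 365 + 365 + 125 = 872 days (rest of 1988, 1989, 1990, to May 5, 1991 in 1991).
872 ÷ 7 = 124 full weeks with remainder 4, so 124 more Wednesdays after the first → 125.

125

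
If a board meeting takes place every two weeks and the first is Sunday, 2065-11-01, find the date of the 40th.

2067-05-01

The 40th occurrence is 39 intervals after the first: 39 × 14 = 546 days after 2065-11-01.
November has 30 days — 29 days to the end of November leaves 517.
From end of November to end of 2065 is 31 days (486 left).
2066 has 365 days (121 left).
January has 31 days (90 left).
February has 28 days (62 left).
March has 31 days (31 left).
April has 30 days (1 left).
1 day into May → 2067-05-01.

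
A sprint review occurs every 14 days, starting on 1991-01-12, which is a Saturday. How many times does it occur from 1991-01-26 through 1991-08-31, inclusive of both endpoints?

16

Occurrences land 14·i days after 1991-01-12 for i = 0, 1, 2, …
1991-01-26 is 14 days after the start; 14 ÷ 14 = 1 remainder 0. First occurrence in the window: #2 on 1991-01-26 (1×14 = 14 days in).
1991-08-31 is 231 days after the start; 231 ÷ 14 = 16 remainder 7. Last occurrence in the window: #17 on 1991-08-24.
Occurrences #2 through #17: 16 in total.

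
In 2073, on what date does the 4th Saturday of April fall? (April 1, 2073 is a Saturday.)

April 2073 begins on a Saturday, so the first Saturday is April 1.
The 4th Saturday is 3 weeks later: 1 + 21 = 22.

April 22, 2073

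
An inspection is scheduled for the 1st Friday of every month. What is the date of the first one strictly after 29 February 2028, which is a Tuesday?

February 2028 starts on a Tuesday, so its 1st Friday is 4 February 2028 (3 days in).
That is not after 29 February 2028, so look at March 2028.
March 2028 starts on a Wednesday, so its 1st Friday is 3 March 2028 (2 days in).

3 March 2028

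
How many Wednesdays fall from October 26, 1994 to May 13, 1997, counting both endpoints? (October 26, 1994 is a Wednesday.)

133

October 26, 1994 is a Wednesday; the first Wednesday on or after it is October 26, 1994.
From October 26, 1994 to May 13, 1997: 66 + 365 + 366 + 133 = 930 days (rest of 1994, 1995, 1996, to May 13, 1997 in 1997).
930 ÷ 7 = 132 full weeks with remainder 6, so 132 more Wednesdays after the first → 133.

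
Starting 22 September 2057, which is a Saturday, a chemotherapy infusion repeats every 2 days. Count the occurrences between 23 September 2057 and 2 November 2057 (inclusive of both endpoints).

20

Occurrences land 2·i days after 22 September 2057 for i = 0, 1, 2, …
23 September 2057 is 1 day after the start; 1 ÷ 2 = 0 remainder 1; since the remainder is 1, round up to i = 1. First occurrence in the window: #2 on 24 September 2057 (1×2 = 2 days in).
2 November 2057 is 41 days after the start; 41 ÷ 2 = 20 remainder 1. Last occurrence in the window: #21 on 1 November 2057.
Occurrences #2 through #21: 20 in total.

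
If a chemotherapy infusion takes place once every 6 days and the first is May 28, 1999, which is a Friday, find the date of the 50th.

March 17, 2000

The 50th occurrence is 49 intervals after the first: 49 × 6 = 294 days after May 28, 1999.
May has 31 days — 3 days to the end of May leaves 291.
June has 30 days (261 left).
July has 31 days (230 left).
August has 31 days (199 left).
September has 30 days (169 left).
October has 31 days (138 left).
November has 30 days (108 left).
December has 31 days (77 left).
January has 31 days (46 left).
February has 29 days (17 left).
17 days into March → March 17, 2000.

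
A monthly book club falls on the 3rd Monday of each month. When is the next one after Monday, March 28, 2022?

April 18, 2022

March 2022 starts on a Tuesday; its first Monday is the 7th, so the 3rd Monday is the 21st — March 21, 2022.
That is not after March 28, 2022, so look at April 2022.
April 2022 starts on a Friday; its first Monday is the 4th, so the 3rd Monday is the 18th — April 18, 2022.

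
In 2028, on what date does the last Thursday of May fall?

2028-05-25

May 2028 begins on a Monday, so the first Thursday is May 4 (3 days later).
May 2028 has 31 days. Adding weeks: 4, 11, 18, 25 — the last one ≤ 31 is the 25th.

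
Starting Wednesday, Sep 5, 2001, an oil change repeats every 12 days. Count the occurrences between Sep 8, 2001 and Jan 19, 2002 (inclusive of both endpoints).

11

Occurrences land 12·i days after Sep 5, 2001 for i = 0, 1, 2, …
Sep 8, 2001 is 3 days after the start; 3 ÷ 12 = 0 remainder 3; since the remainder is 3, round up to i = 1. First occurrence in the window: #2 on Sep 17, 2001 (1×12 = 12 days in).
Jan 19, 2002 is 136 days after the start; 136 ÷ 12 = 11 remainder 4. Last occurrence in the window: #12 on Jan 15, 2002.
Occurrences #2 through #12: 11 in total.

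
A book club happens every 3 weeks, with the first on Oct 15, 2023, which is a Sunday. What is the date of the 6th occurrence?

The 6th occurrence is 5 intervals after the first: 5 × 21 = 105 days after Oct 15, 2023.
Oct has 31 days — 16 days to the end of Oct leaves 89.
Nov has 30 days (59 left).
Dec has 31 days (28 left).
28 days into Jan → Jan 28, 2024.

Jan 28, 2024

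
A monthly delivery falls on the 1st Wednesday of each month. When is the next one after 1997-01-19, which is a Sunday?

January 1997 starts on a Wednesday, so its 1st Wednesday is 1997-01-01.
That is not after 1997-01-19, so look at February 1997.
February 1997 starts on a Saturday, so its 1st Wednesday is 1997-02-05 (4 days in).

1997-02-05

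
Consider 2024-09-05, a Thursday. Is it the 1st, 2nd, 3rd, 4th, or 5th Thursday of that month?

Day 5 falls in week ⌈5/7⌉ of the month.
Days 1–7 hold the 1st Thursday, 8–14 the 2nd, 15–21 the 3rd, 22–28 the 4th, 29–31 the 5th.
5 is in the range for the 1st.

1st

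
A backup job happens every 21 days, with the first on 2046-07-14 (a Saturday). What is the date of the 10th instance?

The 10th occurrence is 9 intervals after the first: 9 × 21 = 189 days after 2046-07-14.
July has 31 days — 17 days to the end of July leaves 172.
August has 31 days (141 left).
September has 30 days (111 left).
October has 31 days (80 left).
November has 30 days (50 left).
December has 31 days (19 left).
19 days into January → 2047-01-19.

2047-01-19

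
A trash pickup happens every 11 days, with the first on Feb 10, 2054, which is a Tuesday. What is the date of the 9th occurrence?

The 9th occurrence is 8 intervals after the first: 8 × 11 = 88 days after Feb 10, 2054.
Feb has 28 days — 18 days to the end of Feb leaves 70.
Mar has 31 days (39 left).
Apr has 30 days (9 left).
9 days into May → May 9, 2054.

May 9, 2054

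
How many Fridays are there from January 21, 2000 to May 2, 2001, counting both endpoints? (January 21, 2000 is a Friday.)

67

January 21, 2000 is a Friday; the first Friday on or after it is January 21, 2000.
From January 21, 2000 to May 2, 2001: 345 + 122 = 467 days (rest of 2000, to May 2, 2001 in 2001).
467 ÷ 7 = 66 full weeks with remainder 5, so 66 more Fridays after the first → 67.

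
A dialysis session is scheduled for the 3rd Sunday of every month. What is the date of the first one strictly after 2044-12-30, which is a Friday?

2045-01-15

December 2044 starts on a Thursday; its first Sunday is the 4th, so the 3rd Sunday is the 18th — 2044-12-18.
That is not after 2044-12-30, so look at January 2045.
January 2045 starts on a Sunday; its first Sunday is the 1st, so the 3rd Sunday is the 15th — 2045-01-15.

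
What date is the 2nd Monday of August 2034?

2034-08-14

The first Monday of August 2034 is August 7.
The 2nd Monday is 1 weeks later: 7 + 7 = 14.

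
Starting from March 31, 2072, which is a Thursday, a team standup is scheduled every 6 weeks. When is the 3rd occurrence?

June 23, 2072

The 3rd occurrence is 2 intervals after the first: 2 × 42 = 84 days after March 31, 2072.
March has 31 days — 0 days to the end of March leaves 84.
April has 30 days (54 left).
May has 31 days (23 left).
23 days into June → June 23, 2072.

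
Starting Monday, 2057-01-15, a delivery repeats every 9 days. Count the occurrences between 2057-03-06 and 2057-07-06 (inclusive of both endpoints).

Occurrences land 9·i days after 2057-01-15 for i = 0, 1, 2, …
2057-03-06 is 50 days after the start; 50 ÷ 9 = 5 remainder 5; since the remainder is 5, round up to i = 6. First occurrence in the window: #7 on 2057-03-10 (6×9 = 54 days in).
2057-07-06 is 172 days after the start; 172 ÷ 9 = 19 remainder 1. Last occurrence in the window: #20 on 2057-07-05.
Occurrences #7 through #20: 14 in total.

14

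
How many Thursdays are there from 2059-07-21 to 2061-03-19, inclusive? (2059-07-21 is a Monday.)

2059-07-21 is a Monday; the first Thursday on or after it is 2059-07-24 (3 days later).
From 2059-07-24 to 2061-03-19: 160 + 366 + 78 = 604 days (rest of 2059, 2060, to 2061-03-19 in 2061).
604 ÷ 7 = 86 full weeks with remainder 2, so 86 more Thursdays after the first → 87.

87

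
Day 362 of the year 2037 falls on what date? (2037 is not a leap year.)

January has 31 days (362 − 31 = 331 remain).
February has 28 days (331 − 28 = 303 remain).
March has 31 days (303 − 31 = 272 remain).
April has 30 days (272 − 30 = 242 remain).
May has 31 days (242 − 31 = 211 remain).
June has 30 days (211 − 30 = 181 remain).
July has 31 days (181 − 31 = 150 remain).
August has 31 days (150 − 31 = 119 remain).
September has 30 days (119 − 30 = 89 remain).
October has 31 days (89 − 31 = 58 remain).
November has 30 days (58 − 30 = 28 remain).
28 into December → December 28.

2037-12-28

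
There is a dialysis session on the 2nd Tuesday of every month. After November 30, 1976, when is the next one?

November 1976 starts on a Monday; its first Tuesday is the 2nd, so the 2nd Tuesday is the 9th — November 9, 1976.
That is not after November 30, 1976, so look at December 1976.
December 1976 starts on a Wednesday; its first Tuesday is the 7th, so the 2nd Tuesday is the 14th — December 14, 1976.

December 14, 1976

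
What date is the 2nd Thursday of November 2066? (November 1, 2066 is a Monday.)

November 2066 begins on a Monday, so the first Thursday is November 4 (3 days later).
The 2nd Thursday is 1 weeks later: 4 + 7 = 11.

November 11, 2066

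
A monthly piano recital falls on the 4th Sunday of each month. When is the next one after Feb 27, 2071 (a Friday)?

Feb 2071 starts on a Sunday; its first Sunday is the 1st, so the 4th Sunday is the 22nd — Feb 22, 2071.
That is not after Feb 27, 2071, so look at Mar 2071.
Mar 2071 starts on a Sunday; its first Sunday is the 1st, so the 4th Sunday is the 22nd — Mar 22, 2071.

Mar 22, 2071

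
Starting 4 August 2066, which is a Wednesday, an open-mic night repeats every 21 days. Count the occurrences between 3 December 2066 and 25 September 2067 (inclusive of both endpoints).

14

Occurrences land 21·i days after 4 August 2066 for i = 0, 1, 2, …
3 December 2066 is 121 days after the start; 121 ÷ 21 = 5 remainder 16; since the remainder is 16, round up to i = 6. First occurrence in the window: #7 on 8 December 2066 (6×21 = 126 days in).
25 September 2067 is 417 days after the start; 417 ÷ 21 = 19 remainder 18. Last occurrence in the window: #20 on 7 September 2067.
Occurrences #7 through #20: 14 in total.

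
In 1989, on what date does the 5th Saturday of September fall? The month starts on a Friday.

1989-09-30

September 1989 begins on a Friday, so the first Saturday is September 2 (1 day later).
The 5th Saturday is 4 weeks later: 2 + 28 = 30.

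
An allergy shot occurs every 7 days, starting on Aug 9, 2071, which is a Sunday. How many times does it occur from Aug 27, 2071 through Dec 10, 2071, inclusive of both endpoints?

15

Occurrences land 7·i days after Aug 9, 2071 for i = 0, 1, 2, …
Aug 27, 2071 is 18 days after the start; 18 ÷ 7 = 2 remainder 4; since the remainder is 4, round up to i = 3. First occurrence in the window: #4 on Aug 30, 2071 (3×7 = 21 days in).
Dec 10, 2071 is 123 days after the start; 123 ÷ 7 = 17 remainder 4. Last occurrence in the window: #18 on Dec 6, 2071.
Occurrences #4 through #18: 15 in total.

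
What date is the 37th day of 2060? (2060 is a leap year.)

February 6, 2060

January has 31 days (37 − 31 = 6 remain).
6 into February → February 6.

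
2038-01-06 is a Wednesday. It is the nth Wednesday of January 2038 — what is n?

Day 6 falls in week ⌈6/7⌉ of the month.
Days 1–7 hold the 1st Wednesday, 8–14 the 2nd, 15–21 the 3rd, 22–28 the 4th, 29–31 the 5th.
6 is in the range for the 1st.

1st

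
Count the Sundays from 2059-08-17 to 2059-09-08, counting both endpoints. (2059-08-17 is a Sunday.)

2059-08-17 is a Sunday; the first Sunday on or after it is 2059-08-17.
From 2059-08-17 to 2059-09-08: 14 + 8 = 22 days (rest of August, September).
22 ÷ 7 = 3 full weeks with remainder 1, so 3 more Sundays after the first → 4.

4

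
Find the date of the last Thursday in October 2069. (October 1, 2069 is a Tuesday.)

31 October 2069

October 2069 begins on a Tuesday, so the first Thursday is October 3 (2 days later).
October 2069 has 31 days. Adding weeks: 3, 10, 17, 24, 31 — the last one ≤ 31 is the 31st.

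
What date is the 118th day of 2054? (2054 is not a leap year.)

2054-04-28

January has 31 days (118 − 31 = 87 remain).
February has 28 days (87 − 28 = 59 remain).
March has 31 days (59 − 31 = 28 remain).
28 into April → April 28.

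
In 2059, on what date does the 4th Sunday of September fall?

The first Sunday of September 2059 is September 7.
The 4th Sunday is 3 weeks later: 7 + 21 = 28.

2059-09-28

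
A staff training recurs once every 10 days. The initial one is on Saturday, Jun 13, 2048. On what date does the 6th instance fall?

Aug 2, 2048

The 6th occurrence is 5 intervals after the first: 5 × 10 = 50 days after Jun 13, 2048.
Jun has 30 days — 17 days to the end of Jun leaves 33.
Jul has 31 days (2 left).
2 days into Aug → Aug 2, 2048.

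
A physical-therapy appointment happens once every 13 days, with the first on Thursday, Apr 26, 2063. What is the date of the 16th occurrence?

Nov 7, 2063

The 16th occurrence is 15 intervals after the first: 15 × 13 = 195 days after Apr 26, 2063.
Apr has 30 days — 4 days to the end of Apr leaves 191.
May has 31 days (160 left).
Jun has 30 days (130 left).
Jul has 31 days (99 left).
Aug has 31 days (68 left).
Sep has 30 days (38 left).
Oct has 31 days (7 left).
7 days into Nov → Nov 7, 2063.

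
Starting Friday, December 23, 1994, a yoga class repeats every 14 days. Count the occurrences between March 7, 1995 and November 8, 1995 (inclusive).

17

Occurrences land 14·i days after December 23, 1994 for i = 0, 1, 2, …
March 7, 1995 is 74 days after the start; 74 ÷ 14 = 5 remainder 4; since the remainder is 4, round up to i = 6. First occurrence in the window: #7 on March 17, 1995 (6×14 = 84 days in).
November 8, 1995 is 320 days after the start; 320 ÷ 14 = 22 remainder 12. Last occurrence in the window: #23 on October 27, 1995.
Occurrences #7 through #23: 17 in total.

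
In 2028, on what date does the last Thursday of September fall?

28 September 2028

The first Thursday of September 2028 is September 7.
September 2028 has 30 days. Adding weeks: 7, 14, 21, 28 — the last one ≤ 30 is the 28th.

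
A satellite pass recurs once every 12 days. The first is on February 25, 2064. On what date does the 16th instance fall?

The 16th occurrence is 15 intervals after the first: 15 × 12 = 180 days after February 25, 2064.
February has 29 days — 4 days to the end of February leaves 176.
March has 31 days (145 left).
April has 30 days (115 left).
May has 31 days (84 left).
June has 30 days (54 left).
July has 31 days (23 left).
23 days into August → August 23, 2064.

August 23, 2064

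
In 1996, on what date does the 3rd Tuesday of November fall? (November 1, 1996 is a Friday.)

November 19, 1996

November 1996 begins on a Friday, so the first Tuesday is November 5 (4 days later).
The 3rd Tuesday is 2 weeks later: 5 + 14 = 19.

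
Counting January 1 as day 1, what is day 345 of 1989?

1989-12-11

January has 31 days (345 − 31 = 314 remain).
February has 28 days (314 − 28 = 286 remain).
March has 31 days (286 − 31 = 255 remain).
April has 30 days (255 − 30 = 225 remain).
May has 31 days (225 − 31 = 194 remain).
June has 30 days (194 − 30 = 164 remain).
July has 31 days (164 − 31 = 133 remain).
August has 31 days (133 − 31 = 102 remain).
September has 30 days (102 − 30 = 72 remain).
October has 31 days (72 − 31 = 41 remain).
November has 30 days (41 − 30 = 11 remain).
11 into December → December 11.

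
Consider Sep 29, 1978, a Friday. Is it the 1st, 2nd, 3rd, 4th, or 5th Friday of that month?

Day 29 falls in week ⌈29/7⌉ of the month.
Days 1–7 hold the 1st Friday, 8–14 the 2nd, 15–21 the 3rd, 22–28 the 4th, 29–31 the 5th.
29 is in the range for the 5th.

5th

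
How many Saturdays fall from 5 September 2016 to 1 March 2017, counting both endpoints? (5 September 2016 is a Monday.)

25

5 September 2016 is a Monday; the first Saturday on or after it is 10 September 2016 (5 days later).
From 10 September 2016 to 1 March 2017: 20 + 31 + 30 + 31 + 31 + 28 + 1 = 172 days (rest of September, October, November, December, January, February, March).
172 ÷ 7 = 24 full weeks with remainder 4, so 24 more Saturdays after the first → 25.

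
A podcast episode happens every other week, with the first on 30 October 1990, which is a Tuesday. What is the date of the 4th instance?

The 4th occurrence is 3 intervals after the first: 3 × 14 = 42 days after 30 October 1990.
October has 31 days — 1 day to the end of October leaves 41.
November has 30 days (11 left).
11 days into December → 11 December 1990.

11 December 1990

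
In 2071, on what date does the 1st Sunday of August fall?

August 2071 begins on a Saturday, so the first Sunday is August 2 (1 day later).

2 August 2071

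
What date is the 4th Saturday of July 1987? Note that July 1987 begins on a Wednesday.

July 1987 begins on a Wednesday, so the first Saturday is July 4 (3 days later).
The 4th Saturday is 3 weeks later: 4 + 21 = 25.

25 July 1987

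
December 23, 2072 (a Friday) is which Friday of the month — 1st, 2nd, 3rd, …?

Day 23 falls in week ⌈23/7⌉ of the month.
Days 1–7 hold the 1st Friday, 8–14 the 2nd, 15–21 the 3rd, 22–28 the 4th, 29–31 the 5th.
23 is in the range for the 4th.

4th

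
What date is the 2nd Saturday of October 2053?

The first Saturday of October 2053 is October 4.
The 2nd Saturday is 1 weeks later: 4 + 7 = 11.

2053-10-11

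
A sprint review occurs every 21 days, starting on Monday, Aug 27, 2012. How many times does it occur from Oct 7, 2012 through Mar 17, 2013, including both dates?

8

Occurrences land 21·i days after Aug 27, 2012 for i = 0, 1, 2, …
Oct 7, 2012 is 41 days after the start; 41 ÷ 21 = 1 remainder 20; since the remainder is 20, round up to i = 2. First occurrence in the window: #3 on Oct 8, 2012 (2×21 = 42 days in).
Mar 17, 2013 is 202 days after the start; 202 ÷ 21 = 9 remainder 13. Last occurrence in the window: #10 on Mar 4, 2013.
Occurrences #3 through #10: 8 in total.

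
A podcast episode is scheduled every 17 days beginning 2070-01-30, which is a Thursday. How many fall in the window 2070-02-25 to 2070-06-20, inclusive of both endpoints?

Occurrences land 17·i days after 2070-01-30 for i = 0, 1, 2, …
2070-02-25 is 26 days after the start; 26 ÷ 17 = 1 remainder 9; since the remainder is 9, round up to i = 2. First occurrence in the window: #3 on 2070-03-05 (2×17 = 34 days in).
2070-06-20 is 141 days after the start; 141 ÷ 17 = 8 remainder 5. Last occurrence in the window: #9 on 2070-06-15.
Occurrences #3 through #9: 7 in total.

7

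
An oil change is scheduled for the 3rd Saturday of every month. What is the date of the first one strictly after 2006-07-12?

July 2006 starts on a Saturday; its first Saturday is the 1st, so the 3rd Saturday is the 15th — 2006-07-15.
2006-07-15 is after 2006-07-12, so that is the next one.

2006-07-15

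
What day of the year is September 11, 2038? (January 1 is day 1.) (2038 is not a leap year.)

Days in months before September: 31 + 28 + 31 + 30 + 31 + 30 + 31 + 31 = 243.
Plus 11 days into September → day 254.

254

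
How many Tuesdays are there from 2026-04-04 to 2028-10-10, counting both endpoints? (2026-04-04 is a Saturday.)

132

2026-04-04 is a Saturday; the first Tuesday on or after it is 2026-04-07 (3 days later).
From 2026-04-07 to 2028-10-10: 268 + 365 + 284 = 917 days (rest of 2026, 2027, to 2028-10-10 in 2028).
917 ÷ 7 = 131 full weeks with remainder 0, so 131 more Tuesdays after the first → 132.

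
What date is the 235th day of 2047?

January has 31 days (235 − 31 = 204 remain).
February has 28 days (204 − 28 = 176 remain).
March has 31 days (176 − 31 = 145 remain).
April has 30 days (145 − 30 = 115 remain).
May has 31 days (115 − 31 = 84 remain).
June has 30 days (84 − 30 = 54 remain).
July has 31 days (54 − 31 = 23 remain).
23 into August → August 23.

23 August 2047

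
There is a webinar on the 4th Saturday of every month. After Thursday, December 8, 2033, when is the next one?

December 24, 2033

December 2033 starts on a Thursday; its first Saturday is the 3rd, so the 4th Saturday is the 24th — December 24, 2033.
December 24, 2033 is after December 8, 2033, so that is the next one.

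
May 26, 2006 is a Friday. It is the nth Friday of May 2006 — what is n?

Day 26 falls in week ⌈26/7⌉ of the month.
Days 1–7 hold the 1st Friday, 8–14 the 2nd, 15–21 the 3rd, 22–28 the 4th, 29–31 the 5th.
26 is in the range for the 4th.

4th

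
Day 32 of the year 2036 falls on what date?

2036-02-01

January has 31 days (32 − 31 = 1 remain).
1 into February → February 1.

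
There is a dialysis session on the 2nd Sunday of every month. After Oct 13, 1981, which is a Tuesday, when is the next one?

Nov 8, 1981

Oct 1981 starts on a Thursday; its first Sunday is the 4th, so the 2nd Sunday is the 11th — Oct 11, 1981.
That is not after Oct 13, 1981, so look at Nov 1981.
Nov 1981 starts on a Sunday; its first Sunday is the 1st, so the 2nd Sunday is the 8th — Nov 8, 1981.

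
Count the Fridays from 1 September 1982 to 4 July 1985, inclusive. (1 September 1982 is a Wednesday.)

1 September 1982 is a Wednesday; the first Friday on or after it is 3 September 1982 (2 days later).
From 3 September 1982 to 4 July 1985: 119 + 365 + 366 + 185 = 1035 days (rest of 1982, 1983, 1984, to 4 July 1985 in 1985).
1035 ÷ 7 = 147 full weeks with remainder 6, so 147 more Fridays after the first → 148.

148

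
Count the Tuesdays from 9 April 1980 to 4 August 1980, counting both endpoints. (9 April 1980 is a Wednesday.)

9 April 1980 is a Wednesday; the first Tuesday on or after it is 15 April 1980 (6 days later).
From 15 April 1980 to 4 August 1980: 15 + 31 + 30 + 31 + 4 = 111 days (rest of April, May, June, July, August).
111 ÷ 7 = 15 full weeks with remainder 6, so 15 more Tuesdays after the first → 16.

16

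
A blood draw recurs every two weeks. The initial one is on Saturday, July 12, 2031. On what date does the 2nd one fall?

The 2nd occurrence is 1 interval after the first: 1 × 14 = 14 days after July 12, 2031.
14 days later is July 26, 2031.

July 26, 2031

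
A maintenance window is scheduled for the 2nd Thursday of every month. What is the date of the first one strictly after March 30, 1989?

March 1989 starts on a Wednesday; its first Thursday is the 2nd, so the 2nd Thursday is the 9th — March 9, 1989.
That is not after March 30, 1989, so look at April 1989.
April 1989 starts on a Saturday; its first Thursday is the 6th, so the 2nd Thursday is the 13th — April 13, 1989.

April 13, 1989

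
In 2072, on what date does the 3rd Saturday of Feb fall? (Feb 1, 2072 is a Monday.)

Feb 20, 2072

Feb 2072 begins on a Monday, so the first Saturday is Feb 6 (5 days later).
The 3rd Saturday is 2 weeks later: 6 + 14 = 20.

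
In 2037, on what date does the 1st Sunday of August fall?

August 2, 2037

August 2037 begins on a Saturday, so the first Sunday is August 2 (1 day later).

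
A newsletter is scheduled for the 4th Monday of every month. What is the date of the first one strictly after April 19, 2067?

April 2067 starts on a Friday; its first Monday is the 4th, so the 4th Monday is the 25th — April 25, 2067.
April 25, 2067 is after April 19, 2067, so that is the next one.

April 25, 2067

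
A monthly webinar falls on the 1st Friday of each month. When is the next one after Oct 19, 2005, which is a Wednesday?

Nov 4, 2005

Oct 2005 starts on a Saturday, so its 1st Friday is Oct 7, 2005 (6 days in).
That is not after Oct 19, 2005, so look at Nov 2005.
Nov 2005 starts on a Tuesday, so its 1st Friday is Nov 4, 2005 (3 days in).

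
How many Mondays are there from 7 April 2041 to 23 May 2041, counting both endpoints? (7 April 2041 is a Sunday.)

7 April 2041 is a Sunday; the first Monday on or after it is 8 April 2041 (1 day later).
From 8 April 2041 to 23 May 2041: 22 + 23 = 45 days (rest of April, May).
45 ÷ 7 = 6 full weeks with remainder 3, so 6 more Mondays after the first → 7.

7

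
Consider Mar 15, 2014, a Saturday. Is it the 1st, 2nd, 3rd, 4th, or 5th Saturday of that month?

3rd

Day 15 falls in week ⌈15/7⌉ of the month.
Days 1–7 hold the 1st Saturday, 8–14 the 2nd, 15–21 the 3rd, 22–28 the 4th, 29–31 the 5th.
15 is in the range for the 3rd.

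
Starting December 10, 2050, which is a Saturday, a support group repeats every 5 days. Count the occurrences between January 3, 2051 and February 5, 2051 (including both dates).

Occurrences land 5·i days after December 10, 2050 for i = 0, 1, 2, …
January 3, 2051 is 24 days after the start; 24 ÷ 5 = 4 remainder 4; since the remainder is 4, round up to i = 5. First occurrence in the window: #6 on January 4, 2051 (5×5 = 25 days in).
February 5, 2051 is 57 days after the start; 57 ÷ 5 = 11 remainder 2. Last occurrence in the window: #12 on February 3, 2051.
Occurrences #6 through #12: 7 in total.

7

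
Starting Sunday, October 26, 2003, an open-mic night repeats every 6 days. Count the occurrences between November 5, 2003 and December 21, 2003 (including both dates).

Occurrences land 6·i days after October 26, 2003 for i = 0, 1, 2, …
November 5, 2003 is 10 days after the start; 10 ÷ 6 = 1 remainder 4; since the remainder is 4, round up to i = 2. First occurrence in the window: #3 on November 7, 2003 (2×6 = 12 days in).
December 21, 2003 is 56 days after the start; 56 ÷ 6 = 9 remainder 2. Last occurrence in the window: #10 on December 19, 2003.
Occurrences #3 through #10: 8 in total.

8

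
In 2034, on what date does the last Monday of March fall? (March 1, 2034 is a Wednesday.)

2034-03-27

March 2034 begins on a Wednesday, so the first Monday is March 6 (5 days later).
March 2034 has 31 days. Adding weeks: 6, 13, 20, 27 — the last one ≤ 31 is the 27th.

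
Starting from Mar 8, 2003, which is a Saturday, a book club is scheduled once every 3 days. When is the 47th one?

Jul 24, 2003

The 47th occurrence is 46 intervals after the first: 46 × 3 = 138 days after Mar 8, 2003.
Mar has 31 days — 23 days to the end of Mar leaves 115.
Apr has 30 days (85 left).
May has 31 days (54 left).
Jun has 30 days (24 left).
24 days into Jul → Jul 24, 2003.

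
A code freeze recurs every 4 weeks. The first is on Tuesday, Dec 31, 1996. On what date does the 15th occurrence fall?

Jan 27, 1998

The 15th occurrence is 14 intervals after the first: 14 × 28 = 392 days after Dec 31, 1996.
Dec has 31 days — 0 days to the end of Dec leaves 392.
Jan has 31 days (361 left).
Feb has 28 days (333 left).
Mar has 31 days (302 left).
Apr has 30 days (272 left).
May has 31 days (241 left).
Jun has 30 days (211 left).
Jul has 31 days (180 left).
Aug has 31 days (149 left).
Sep has 30 days (119 left).
Oct has 31 days (88 left).
Nov has 30 days (58 left).
Dec has 31 days (27 left).
27 days into Jan → Jan 27, 1998.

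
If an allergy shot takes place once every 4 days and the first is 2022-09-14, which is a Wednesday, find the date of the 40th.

2023-02-17

The 40th occurrence is 39 intervals after the first: 39 × 4 = 156 days after 2022-09-14.
September has 30 days — 16 days to the end of September leaves 140.
October has 31 days (109 left).
November has 30 days (79 left).
December has 31 days (48 left).
January has 31 days (17 left).
17 days into February → 2023-02-17.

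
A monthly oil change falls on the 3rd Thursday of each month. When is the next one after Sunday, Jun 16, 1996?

Jun 1996 starts on a Saturday; its first Thursday is the 6th, so the 3rd Thursday is the 20th — Jun 20, 1996.
Jun 20, 1996 is after Jun 16, 1996, so that is the next one.

Jun 20, 1996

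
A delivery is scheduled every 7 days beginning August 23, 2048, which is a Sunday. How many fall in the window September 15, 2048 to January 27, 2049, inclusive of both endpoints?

Occurrences land 7·i days after August 23, 2048 for i = 0, 1, 2, …
September 15, 2048 is 23 days after the start; 23 ÷ 7 = 3 remainder 2; since the remainder is 2, round up to i = 4. First occurrence in the window: #5 on September 20, 2048 (4×7 = 28 days in).
January 27, 2049 is 157 days after the start; 157 ÷ 7 = 22 remainder 3. Last occurrence in the window: #23 on January 24, 2049.
Occurrences #5 through #23: 19 in total.

19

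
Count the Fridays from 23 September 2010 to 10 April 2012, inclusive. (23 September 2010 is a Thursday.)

23 September 2010 is a Thursday; the first Friday on or after it is 24 September 2010 (1 day later).
From 24 September 2010 to 10 April 2012: 98 + 365 + 101 = 564 days (rest of 2010, 2011, to 10 April 2012 in 2012).
564 ÷ 7 = 80 full weeks with remainder 4, so 80 more Fridays after the first → 81.

81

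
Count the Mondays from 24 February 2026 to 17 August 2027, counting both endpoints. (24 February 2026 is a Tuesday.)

24 February 2026 is a Tuesday; the first Monday on or after it is 2 March 2026 (6 days later).
From 2 March 2026 to 17 August 2027: 304 + 229 = 533 days (rest of 2026, to 17 August 2027 in 2027).
533 ÷ 7 = 76 full weeks with remainder 1, so 76 more Mondays after the first → 77.

77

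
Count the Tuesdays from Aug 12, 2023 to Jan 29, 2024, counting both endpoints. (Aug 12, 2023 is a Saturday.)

24

Aug 12, 2023 is a Saturday; the first Tuesday on or after it is Aug 15, 2023 (3 days later).
From Aug 15, 2023 to Jan 29, 2024: 16 + 30 + 31 + 30 + 31 + 29 = 167 days (rest of Aug, Sep, Oct, Nov, Dec, Jan).
167 ÷ 7 = 23 full weeks with remainder 6, so 23 more Tuesdays after the first → 24.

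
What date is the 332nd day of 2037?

2037-11-28

January has 31 days (332 − 31 = 301 remain).
February has 28 days (301 − 28 = 273 remain).
March has 31 days (273 − 31 = 242 remain).
April has 30 days (242 − 30 = 212 remain).
May has 31 days (212 − 31 = 181 remain).
June has 30 days (181 − 30 = 151 remain).
July has 31 days (151 − 31 = 120 remain).
August has 31 days (120 − 31 = 89 remain).
September has 30 days (89 − 30 = 59 remain).
October has 31 days (59 − 31 = 28 remain).
28 into November → November 28.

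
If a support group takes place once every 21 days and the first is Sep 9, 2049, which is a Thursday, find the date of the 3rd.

The 3rd occurrence is 2 intervals after the first: 2 × 21 = 42 days after Sep 9, 2049.
Sep has 30 days — 21 days to the end of Sep leaves 21.
21 days into Oct → Oct 21, 2049.

Oct 21, 2049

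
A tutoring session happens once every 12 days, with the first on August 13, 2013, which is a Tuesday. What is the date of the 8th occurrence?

The 8th occurrence is 7 intervals after the first: 7 × 12 = 84 days after August 13, 2013.
August has 31 days — 18 days to the end of August leaves 66.
September has 30 days (36 left).
October has 31 days (5 left).
5 days into November → November 5, 2013.

November 5, 2013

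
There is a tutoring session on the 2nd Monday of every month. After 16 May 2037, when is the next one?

8 June 2037

May 2037 starts on a Friday; its first Monday is the 4th, so the 2nd Monday is the 11th — 11 May 2037.
That is not after 16 May 2037, so look at June 2037.
June 2037 starts on a Monday; its first Monday is the 1st, so the 2nd Monday is the 8th — 8 June 2037.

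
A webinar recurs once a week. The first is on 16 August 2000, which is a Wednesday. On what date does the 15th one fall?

The 15th occurrence is 14 intervals after the first: 14 × 7 = 98 days after 16 August 2000.
August has 31 days — 15 days to the end of August leaves 83.
September has 30 days (53 left).
October has 31 days (22 left).
22 days into November → 22 November 2000.

22 November 2000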